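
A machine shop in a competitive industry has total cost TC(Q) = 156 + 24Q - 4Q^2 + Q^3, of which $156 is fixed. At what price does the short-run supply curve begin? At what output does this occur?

$20 per unit, at Q = 2

The shutdown price is the minimum of AVC. VC = 24Q - 4Q^2 + Q^3, so AVC = 24 - 4Q + Q^2.
At the minimum of AVC, MC = AVC. MC = 24 - 8Q + 3Q^2; setting MC = AVC gives 2Q^2 - 4Q = 0, so Q = 2. min AVC = 20.
For P < $20 the firm produces nothing.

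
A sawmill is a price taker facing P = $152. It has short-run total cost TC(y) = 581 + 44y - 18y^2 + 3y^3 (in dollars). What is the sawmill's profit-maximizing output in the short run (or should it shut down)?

Strip out fixed cost: VC = 44y - 18y^2 + 3y^3. Then AVC = 44 - 18y + 3y^2 and MC = 44 - 36y + 9y^2.
AVC hits its minimum where MC = AVC, at y = 3, giving min AVC = 44 - 18·3 + 3·3^2 = $17.
P = $152 exceeds min AVC = $17, so the firm stays open.
Set P = MC: 152 = 44 - 36y + 9y^2 → -108 - 36y + 9y^2 = 0. The roots are y = -2 and y = 6; the profit-maximizing output is on the rising part of MC, so y* = 6.
Check: AVC at y = 6 is $44 ≤ P, so revenue covers variable cost.
Profit = P·y − TC = 152·6 − 845 = $67.

Produce at y = 6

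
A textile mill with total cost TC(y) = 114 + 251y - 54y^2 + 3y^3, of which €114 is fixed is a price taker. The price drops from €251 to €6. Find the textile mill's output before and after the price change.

AVC = 251 - 54y + 3y^2, minimized at y = 9 where min AVC = €8. MC = 251 - 108y + 9y^2.
At P = €251 ≥ min AVC, set P = MC on the rising branch: y = 12.
At P = €6 < min AVC = €8, price no longer covers variable cost at any output, so the firm shuts down: y = 0.

Output falls from 12 to 0 (the firm shuts down)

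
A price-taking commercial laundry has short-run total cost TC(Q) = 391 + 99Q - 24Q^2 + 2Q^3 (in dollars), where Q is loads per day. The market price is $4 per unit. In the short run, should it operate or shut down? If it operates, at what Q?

From TC, MC = TC'(Q) = 99 - 48Q + 6Q^2 and AVC = VC/Q = 99 - 24Q + 2Q^2.
The AVC parabola has its vertex at Q = 24/4 = 6, where AVC = 99 - 24·6 + 2·6^2 = $27.
Since P = $4 < min AVC = $27, price fails to cover variable cost at any output.
The firm minimizes its loss by shutting down and losing only its fixed cost of $391.

Shut down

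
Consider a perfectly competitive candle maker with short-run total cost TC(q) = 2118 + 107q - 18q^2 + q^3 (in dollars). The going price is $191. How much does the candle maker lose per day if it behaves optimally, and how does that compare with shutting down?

AVC = 107 - 18q + q^2 has its minimum $26 at q = 9; price $191 clears that bar, so the firm operates.
MC = 107 - 36q + 3q^2. Setting P = MC and taking the root on the rising branch gives q* = 14.
TR = 191·14 = 2674. TC = 2118 + 714 = 2832. Profit = 2674 − 2832 = -$158.
By producing, the firm covers all variable cost plus $1960 of fixed cost; shutting down would lose the full $2118.

Profit = -$158 at q = 14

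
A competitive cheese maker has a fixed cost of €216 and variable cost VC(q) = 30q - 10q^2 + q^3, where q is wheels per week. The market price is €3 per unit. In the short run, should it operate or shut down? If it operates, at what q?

From TC, MC = TC'(q) = 30 - 20q + 3q^2 and AVC = VC/q = 30 - 10q + q^2.
AVC hits its minimum where MC = AVC, at q = 5, giving min AVC = 30 - 10·5 + 5^2 = €5.
Since P = €3 < min AVC = €5, price fails to cover variable cost at any output.
Best response: produce nothing and absorb the €216 fixed cost.

Shut down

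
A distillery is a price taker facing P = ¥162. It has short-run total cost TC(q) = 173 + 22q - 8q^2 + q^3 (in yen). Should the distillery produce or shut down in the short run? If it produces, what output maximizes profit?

Strip out fixed cost: VC = 22q - 8q^2 + q^3. Then AVC = 22 - 8q + q^2 and MC = 22 - 16q + 3q^2.
AVC hits its minimum where MC = AVC, at q = 4, giving min AVC = 22 - 8·4 + 4^2 = ¥6.
Because ¥162 ≥ ¥6, revenue can cover variable cost; the firm operates.
Solving P = MC: -140 - 16q + 3q^2 = 0 ⇒ q = -14/3 or 10. On the upward-sloping branch, q* = 10.
Check: AVC at q = 10 is ¥42 ≤ P, so revenue covers variable cost.
Profit = P·q − TC = 162·10 − 593 = ¥1027.

Produce at q = 10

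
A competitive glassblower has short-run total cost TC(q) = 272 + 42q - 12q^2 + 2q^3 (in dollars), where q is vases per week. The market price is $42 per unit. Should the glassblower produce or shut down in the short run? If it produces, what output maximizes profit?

Strip out fixed cost: VC = 42q - 12q^2 + 2q^3. Then AVC = 42 - 12q + 2q^2 and MC = 42 - 24q + 6q^2.
The AVC parabola has its vertex at q = 12/4 = 3, where AVC = 42 - 12·3 + 2·3^2 = $24.
Since P = $42 ≥ min AVC = $24, price covers variable cost and the firm should produce.
Solving P = MC: -24q + 6q^2 = 0 ⇒ q = 0 or 4. On the upward-sloping branch, q* = 4.
Check: AVC at q = 4 is $26 ≤ P, so revenue covers variable cost.
Profit = P·q − TC = 42·4 − 376 = -$208, a loss, but smaller than the $272 fixed cost the firm would lose by shutting down.

Produce at q = 4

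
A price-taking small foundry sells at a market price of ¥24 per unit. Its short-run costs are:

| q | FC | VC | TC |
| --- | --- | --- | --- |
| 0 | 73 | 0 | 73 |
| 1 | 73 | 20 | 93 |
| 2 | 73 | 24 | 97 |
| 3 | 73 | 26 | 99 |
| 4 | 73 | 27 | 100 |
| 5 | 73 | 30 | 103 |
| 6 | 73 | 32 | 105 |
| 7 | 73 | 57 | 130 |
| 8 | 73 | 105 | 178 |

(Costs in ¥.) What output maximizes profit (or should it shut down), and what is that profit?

Tabulate TR − TC: q=0: -73; q=1: -69; q=2: -49; q=3: -27; q=4: -4; q=5: 17; q=6: 39; q=7: 38; q=8: 14.
Profit is maximized at q = 6. AVC there is 32/6 = ¥5.33 ≤ P, so producing beats shutting down (which would give -¥73).

q = 6; profit = ¥39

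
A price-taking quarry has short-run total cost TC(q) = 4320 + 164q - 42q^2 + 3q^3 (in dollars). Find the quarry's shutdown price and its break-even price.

Shutdown price = min AVC. AVC = 164 - 42q + 3q^2, with vertex at q = 7 and minimum $17.
ATC = 4320/q + 164 - 42q + 3q^2. Setting dATC/dq = −4320/q^2 − 42 + 6q = 0 gives q = 12 (since 6·12^3 − 42·12^2 = 4320).
min ATC = 4320/12 + 164 − 42·12 + 3·12^2 = $452. That is the break-even price.
For $17 ≤ P < $452 the firm produces at a loss; below $17 it shuts down.

Shutdown price = $17; break-even price = $452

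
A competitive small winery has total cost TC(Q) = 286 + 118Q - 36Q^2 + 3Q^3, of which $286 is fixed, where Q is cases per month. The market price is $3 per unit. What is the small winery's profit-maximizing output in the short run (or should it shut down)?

Strip out fixed cost: VC = 118Q - 36Q^2 + 3Q^3. Then AVC = 118 - 36Q + 3Q^2 and MC = 118 - 72Q + 9Q^2.
AVC hits its minimum where MC = AVC, at Q = 6, giving min AVC = 118 - 36·6 + 3·6^2 = $10.
Since P = $3 < min AVC = $10, price fails to cover variable cost at any output.
The firm minimizes its loss by shutting down and losing only its fixed cost of $286.

Shut down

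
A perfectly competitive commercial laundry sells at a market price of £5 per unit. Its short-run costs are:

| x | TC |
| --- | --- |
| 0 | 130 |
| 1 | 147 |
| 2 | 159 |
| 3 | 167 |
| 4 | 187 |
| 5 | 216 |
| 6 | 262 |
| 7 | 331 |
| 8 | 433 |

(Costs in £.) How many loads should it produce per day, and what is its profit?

Profit at each row (π = 5x − TC): x=0: -130; x=1: -142; x=2: -149; x=3: -152; x=4: -167; x=5: -191; x=6: -232; x=7: -296; x=8: -393.
Profit is highest at x = 0. Equivalently, the lowest AVC in the table is 37/3 ≈ £12.33 at x = 3, and P = £5 falls below it — price never covers variable cost, so the firm shuts down and loses only its fixed cost.

x = 0 (shut down); profit = -£130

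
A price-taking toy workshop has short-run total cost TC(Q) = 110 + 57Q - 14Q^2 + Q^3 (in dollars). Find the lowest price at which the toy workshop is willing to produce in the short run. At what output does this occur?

$8 per unit, at Q = 7

The shutdown price is the minimum of AVC. VC = 57Q - 14Q^2 + Q^3, so AVC = 57 - 14Q + Q^2.
dAVC/dQ = -14 + 2Q = 0 gives Q = 7. min AVC = 57 - 14·7 + 7^2 = 8.
So the shutdown price is $8.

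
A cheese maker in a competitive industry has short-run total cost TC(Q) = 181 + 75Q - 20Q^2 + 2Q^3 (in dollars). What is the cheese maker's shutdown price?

The firm shuts down when price falls below the minimum of average variable cost. AVC = VC/Q = 75 - 20Q + 2Q^2.
dAVC/dQ = -20 + 4Q = 0 gives Q = 5. min AVC = 75 - 20·5 + 2·5^2 = 25.
The firm shuts down for any P below $25.

$25 per unit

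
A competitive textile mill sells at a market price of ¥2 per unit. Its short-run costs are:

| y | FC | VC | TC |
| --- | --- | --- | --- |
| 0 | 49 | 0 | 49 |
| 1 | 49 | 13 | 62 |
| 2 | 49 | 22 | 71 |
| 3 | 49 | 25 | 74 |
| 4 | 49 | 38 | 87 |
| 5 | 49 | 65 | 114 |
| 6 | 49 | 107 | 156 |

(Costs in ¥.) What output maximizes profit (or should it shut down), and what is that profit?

Compute π = P·y − TC at each output: y=0: -49; y=1: -60; y=2: -67; y=3: -68; y=4: -79; y=5: -104; y=6: -144.
Profit is highest at y = 0. Equivalently, the lowest AVC in the table is 25/3 ≈ ¥8.33 at y = 3, and P = ¥2 falls below it — price never covers variable cost, so the firm shuts down and loses only its fixed cost.

y = 0 (shut down); profit = -¥49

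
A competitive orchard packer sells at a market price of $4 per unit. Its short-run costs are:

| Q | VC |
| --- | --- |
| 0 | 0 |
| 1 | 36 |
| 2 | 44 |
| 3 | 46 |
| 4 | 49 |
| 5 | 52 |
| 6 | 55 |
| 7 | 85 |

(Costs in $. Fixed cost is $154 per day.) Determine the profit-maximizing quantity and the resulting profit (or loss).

Tabulate TR − TC: Q=0: -154; Q=1: -186; Q=2: -190; Q=3: -188; Q=4: -187; Q=5: -186; Q=6: -185; Q=7: -211.
Profit is highest at Q = 0. Equivalently, the lowest AVC in the table is 55/6 ≈ $9.17 at Q = 6, and P = $4 falls below it — price never covers variable cost, so the firm shuts down and loses only its fixed cost.

Q = 0 (shut down); profit = -$154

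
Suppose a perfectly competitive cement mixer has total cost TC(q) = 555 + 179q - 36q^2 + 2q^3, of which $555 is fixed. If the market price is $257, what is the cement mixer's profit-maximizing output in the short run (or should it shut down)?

Strip out fixed cost: VC = 179q - 36q^2 + 2q^3. Then AVC = 179 - 36q + 2q^2 and MC = 179 - 72q + 6q^2.
AVC hits its minimum where MC = AVC, at q = 9, giving min AVC = 179 - 36·9 + 2·9^2 = $17.
Since P = $257 ≥ min AVC = $17, price covers variable cost and the firm should produce.
P = MC gives -78 - 72q + 6q^2 = 0, with roots -1 and 13. Take the larger (rising MC): q* = 13.
Check: AVC at q = 13 is $49 ≤ P, so revenue covers variable cost.
Profit = P·q − TC = 257·13 − 1192 = $2149.

Produce at q = 13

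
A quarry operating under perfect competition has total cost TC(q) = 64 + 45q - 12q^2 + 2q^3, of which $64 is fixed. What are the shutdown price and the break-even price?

AVC = 45 - 12q + 2q^2; minimized at q = 3, giving min AVC = $27. That is the shutdown price.
ATC = 64/q + 45 - 12q + 2q^2. Setting dATC/dq = −64/q^2 − 12 + 4q = 0 gives q = 4 (since 4·4^3 − 12·4^2 = 64).
min ATC = 64/4 + 45 − 12·4 + 2·4^2 = $45. That is the break-even price.
Between these two prices the firm operates at a loss; above $45 it earns a profit.

Shutdown price = $27; break-even price = $45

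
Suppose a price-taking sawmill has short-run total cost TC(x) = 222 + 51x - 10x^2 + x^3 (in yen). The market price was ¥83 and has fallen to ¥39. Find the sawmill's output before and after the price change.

Output falls from 8 to 6

MC = 51 - 20x + 3x^2; the shutdown threshold is min AVC = ¥26 (at x = 5).
With P = ¥83 above the shutdown price, P = MC gives x = 8.
At P = ¥39 ≥ min AVC, set P = MC: x = 6. The firm stays open but cuts output.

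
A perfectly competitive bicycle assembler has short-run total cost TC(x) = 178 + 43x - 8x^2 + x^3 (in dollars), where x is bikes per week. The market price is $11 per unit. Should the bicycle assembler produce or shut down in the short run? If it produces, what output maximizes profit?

Shut down

Strip out fixed cost: VC = 43x - 8x^2 + x^3. Then AVC = 43 - 8x + x^2 and MC = 43 - 16x + 3x^2.
The AVC parabola has its vertex at x = 8/2 = 4, where AVC = 43 - 8·4 + 4^2 = $27.
Since P = $11 < min AVC = $27, price fails to cover variable cost at any output.
Best response: produce nothing and absorb the $178 fixed cost.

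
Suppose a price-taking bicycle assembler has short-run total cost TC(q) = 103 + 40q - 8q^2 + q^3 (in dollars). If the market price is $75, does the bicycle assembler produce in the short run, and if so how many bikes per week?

Variable cost is VC = 40q - 8q^2 + q^3, so AVC = VC/q = 40 - 8q + q^2 and MC = dTC/dq = 40 - 16q + 3q^2.
The AVC parabola has its vertex at q = 8/2 = 4, where AVC = 40 - 8·4 + 4^2 = $24.
Because $75 ≥ $24, revenue can cover variable cost; the firm operates.
P = MC gives -35 - 16q + 3q^2 = 0, with roots -5/3 and 7. Take the larger (rising MC): q* = 7.
Check: AVC at q = 7 is $33 ≤ P, so revenue covers variable cost.
Profit = P·q − TC = 75·7 − 334 = $191.

Produce at q = 7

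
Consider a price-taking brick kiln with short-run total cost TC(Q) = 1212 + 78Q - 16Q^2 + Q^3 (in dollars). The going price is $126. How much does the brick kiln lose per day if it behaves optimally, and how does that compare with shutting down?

AVC = 78 - 16Q + Q^2 has its minimum $14 at Q = 8; price $126 clears that bar, so the firm operates.
MC = 78 - 32Q + 3Q^2. Setting P = MC and taking the root on the rising branch gives Q* = 12.
TR = 126·12 = 1512. TC = 1212 + 360 = 1572. Profit = 1512 − 1572 = -$60.
Shutting down would mean losing the fixed cost of $1212, so operating at a loss of $60 is better by $1152.

Profit = -$60 at Q = 12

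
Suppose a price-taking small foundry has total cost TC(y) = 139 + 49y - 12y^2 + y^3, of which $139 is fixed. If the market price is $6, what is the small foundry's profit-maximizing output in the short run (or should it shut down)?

From TC, MC = TC'(y) = 49 - 24y + 3y^2 and AVC = VC/y = 49 - 12y + y^2.
AVC is minimized where dAVC/dy = -12 + 2y = 0, at y = 6; min AVC = 49 - 12·6 + 6^2 = $13.
Since P = $6 < min AVC = $13, price fails to cover variable cost at any output.
Shutting down limits the loss to fixed cost, $139.

Shut down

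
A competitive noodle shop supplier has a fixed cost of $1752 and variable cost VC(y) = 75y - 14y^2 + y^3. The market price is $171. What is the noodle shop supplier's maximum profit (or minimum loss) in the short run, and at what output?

AVC = 75 - 14y + y^2; min AVC = $26 at y = 7. Since P = $171 ≥ min AVC, the firm produces.
MC = 75 - 28y + 3y^2. Setting P = MC and taking the root on the rising branch gives y* = 12.
TR = 171·12 = 2052. TC = 1752 + 612 = 2364. Profit = 2052 − 2364 = -$312.
Shutting down would mean losing the fixed cost of $1752, so operating at a loss of $312 is better by $1440.

Profit = -$312 at y = 12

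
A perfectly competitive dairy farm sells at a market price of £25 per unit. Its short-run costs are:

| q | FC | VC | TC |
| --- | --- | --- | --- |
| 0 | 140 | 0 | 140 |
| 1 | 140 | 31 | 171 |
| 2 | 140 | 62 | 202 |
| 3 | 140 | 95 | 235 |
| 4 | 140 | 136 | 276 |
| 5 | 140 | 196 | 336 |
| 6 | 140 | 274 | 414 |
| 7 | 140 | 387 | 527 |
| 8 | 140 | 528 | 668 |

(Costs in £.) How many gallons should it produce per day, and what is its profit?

Compute π = P·q − TC at each output: q=0: -140; q=1: -146; q=2: -152; q=3: -160; q=4: -176; q=5: -211; q=6: -264; q=7: -352; q=8: -468.
Profit is highest at q = 0. Equivalently, the lowest AVC in the table is 31/1 ≈ £31 at q = 1, and P = £25 falls below it — price never covers variable cost, so the firm shuts down and loses only its fixed cost.

q = 0 (shut down); profit = -£140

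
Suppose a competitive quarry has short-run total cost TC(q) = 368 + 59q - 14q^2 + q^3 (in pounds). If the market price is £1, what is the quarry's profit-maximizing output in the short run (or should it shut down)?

Shut down

Strip out fixed cost: VC = 59q - 14q^2 + q^3. Then AVC = 59 - 14q + q^2 and MC = 59 - 28q + 3q^2.
The AVC parabola has its vertex at q = 14/2 = 7, where AVC = 59 - 14·7 + 7^2 = £10.
P = £1 lies below min AVC = £10; no output level covers variable cost.
Shutting down limits the loss to fixed cost, £368.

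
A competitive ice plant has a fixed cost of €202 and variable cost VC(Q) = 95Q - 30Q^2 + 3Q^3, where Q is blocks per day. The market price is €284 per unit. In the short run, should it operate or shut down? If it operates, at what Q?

From TC, MC = TC'(Q) = 95 - 60Q + 9Q^2 and AVC = VC/Q = 95 - 30Q + 3Q^2.
AVC hits its minimum where MC = AVC, at Q = 5, giving min AVC = 95 - 30·5 + 3·5^2 = €20.
P = €284 exceeds min AVC = €20, so the firm stays open.
P = MC gives -189 - 60Q + 9Q^2 = 0, with roots -7/3 and 9. Take the larger (rising MC): Q* = 9.
Check: AVC at Q = 9 is €68 ≤ P, so revenue covers variable cost.
Profit = P·Q − TC = 284·9 − 814 = €1742.

Produce at Q = 9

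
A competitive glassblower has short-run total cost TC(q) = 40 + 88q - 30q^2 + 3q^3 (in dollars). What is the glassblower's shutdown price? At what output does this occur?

$13 per unit, at q = 5

The shutdown price is the minimum of AVC. VC = 88q - 30q^2 + 3q^3, so AVC = 88 - 30q + 3q^2.
dAVC/dq = -30 + 6q = 0 gives q = 5. min AVC = 88 - 30·5 + 3·5^2 = 13.
The firm shuts down for any P below $13.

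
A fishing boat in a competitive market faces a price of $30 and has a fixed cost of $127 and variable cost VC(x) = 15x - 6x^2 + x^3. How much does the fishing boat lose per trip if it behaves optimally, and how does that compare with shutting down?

AVC = 15 - 6x + x^2 has its minimum $6 at x = 3; price $30 clears that bar, so the firm operates.
MC = 15 - 12x + 3x^2. Setting P = MC and taking the root on the rising branch gives x* = 5.
TR = 30·5 = 150. TC = 127 + 50 = 177. Profit = 150 − 177 = -$27.
By producing, the firm covers all variable cost plus $100 of fixed cost; shutting down would lose the full $127.

Profit = -$27 at x = 5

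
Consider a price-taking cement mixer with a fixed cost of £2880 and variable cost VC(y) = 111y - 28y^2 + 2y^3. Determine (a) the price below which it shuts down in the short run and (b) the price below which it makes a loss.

AVC = 111 - 28y + 2y^2; minimized at y = 7, giving min AVC = £13. That is the shutdown price.
ATC = 2880/y + 111 - 28y + 2y^2. Setting dATC/dy = −2880/y^2 − 28 + 4y = 0 gives y = 12 (since 4·12^3 − 28·12^2 = 2880).
min ATC = 2880/12 + 111 − 28·12 + 2·12^2 = £303. That is the break-even price.
For £13 ≤ P < £303 the firm produces at a loss; below £13 it shuts down.

Shutdown price = £13; break-even price = £303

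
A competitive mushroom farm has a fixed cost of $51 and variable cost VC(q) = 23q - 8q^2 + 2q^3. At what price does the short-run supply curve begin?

Short-run supply begins at min AVC. From VC = 23q - 8q^2 + 2q^3, AVC = 23 - 8q + 2q^2.
At the minimum of AVC, MC = AVC. MC = 23 - 16q + 6q^2; setting MC = AVC gives 4q^2 - 8q = 0, so q = 2. min AVC = 15.
For P < $15 the firm produces nothing.

$15 per unit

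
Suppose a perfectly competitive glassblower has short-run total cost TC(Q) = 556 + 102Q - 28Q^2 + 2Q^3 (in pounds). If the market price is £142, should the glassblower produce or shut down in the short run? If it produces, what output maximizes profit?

Produce at Q = 10

Strip out fixed cost: VC = 102Q - 28Q^2 + 2Q^3. Then AVC = 102 - 28Q + 2Q^2 and MC = 102 - 56Q + 6Q^2.
AVC hits its minimum where MC = AVC, at Q = 7, giving min AVC = 102 - 28·7 + 2·7^2 = £4.
Because £142 ≥ £4, revenue can cover variable cost; the firm operates.
Set P = MC: 142 = 102 - 56Q + 6Q^2 → -40 - 56Q + 6Q^2 = 0. The roots are Q = -2/3 and Q = 10; the profit-maximizing output is on the rising part of MC, so Q* = 10.
Check: AVC at Q = 10 is £22 ≤ P, so revenue covers variable cost.
Profit = P·Q − TC = 142·10 − 776 = £644.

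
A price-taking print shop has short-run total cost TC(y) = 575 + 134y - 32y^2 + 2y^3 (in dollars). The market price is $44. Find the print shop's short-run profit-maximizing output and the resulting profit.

AVC = 134 - 32y + 2y^2; min AVC = $6 at y = 8. Since P = $44 ≥ min AVC, the firm produces.
With MC = 134 - 64y + 6y^2, P = MC on the upward-sloping part at y* = 9.
TR = 44·9 = 396. TC = 575 + 72 = 647. Profit = 396 − 647 = -$251.
By producing, the firm covers all variable cost plus $324 of fixed cost; shutting down would lose the full $575.

Profit = -$251 at y = 9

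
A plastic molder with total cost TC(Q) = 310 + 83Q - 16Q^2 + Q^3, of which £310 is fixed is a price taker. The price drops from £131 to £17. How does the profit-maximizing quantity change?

AVC = 83 - 16Q + Q^2, minimized at Q = 8 where min AVC = £19. MC = 83 - 32Q + 3Q^2.
At P = £131 ≥ min AVC, set P = MC on the rising branch: Q = 12.
At P = £17 < min AVC = £19, price no longer covers variable cost at any output, so the firm shuts down: Q = 0.

Output falls from 12 to 0 (the firm shuts down)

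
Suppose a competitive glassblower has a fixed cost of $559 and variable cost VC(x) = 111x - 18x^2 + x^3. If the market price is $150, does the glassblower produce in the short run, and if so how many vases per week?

Produce at x = 13

From TC, MC = TC'(x) = 111 - 36x + 3x^2 and AVC = VC/x = 111 - 18x + x^2.
The AVC parabola has its vertex at x = 18/2 = 9, where AVC = 111 - 18·9 + 9^2 = $30.
P = $150 exceeds min AVC = $30, so the firm stays open.
P = MC gives -39 - 36x + 3x^2 = 0, with roots -1 and 13. Take the larger (rising MC): x* = 13.
Check: AVC at x = 13 is $46 ≤ P, so revenue covers variable cost.
Profit = P·x − TC = 150·13 − 1157 = $793.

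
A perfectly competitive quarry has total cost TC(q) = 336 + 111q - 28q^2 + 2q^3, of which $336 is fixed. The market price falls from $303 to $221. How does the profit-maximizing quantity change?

AVC = 111 - 28q + 2q^2, minimized at q = 7 where min AVC = $13. MC = 111 - 56q + 6q^2.
At P = $303 ≥ min AVC, set P = MC on the rising branch: q = 12.
At P = $221 ≥ min AVC, set P = MC: q = 11. The firm stays open but cuts output.

Output falls from 12 to 11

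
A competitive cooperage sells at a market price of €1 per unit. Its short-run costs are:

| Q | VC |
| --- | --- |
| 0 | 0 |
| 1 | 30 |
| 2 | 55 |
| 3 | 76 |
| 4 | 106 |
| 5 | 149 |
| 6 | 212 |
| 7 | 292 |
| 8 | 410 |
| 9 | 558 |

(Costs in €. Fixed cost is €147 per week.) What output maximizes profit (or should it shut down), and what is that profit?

Q = 0 (shut down); profit = -€147

Compute π = P·Q − TC at each output: Q=0: -147; Q=1: -176; Q=2: -200; Q=3: -220; Q=4: -249; Q=5: -291; Q=6: -353; Q=7: -432; Q=8: -549; Q=9: -696.
Profit is highest at Q = 0. Equivalently, the lowest AVC in the table is 76/3 ≈ €25.33 at Q = 3, and P = €1 falls below it — price never covers variable cost, so the firm shuts down and loses only its fixed cost.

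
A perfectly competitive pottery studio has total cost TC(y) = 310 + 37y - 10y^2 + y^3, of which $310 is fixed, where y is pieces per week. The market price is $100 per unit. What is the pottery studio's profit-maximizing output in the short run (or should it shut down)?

From TC, MC = TC'(y) = 37 - 20y + 3y^2 and AVC = VC/y = 37 - 10y + y^2.
The AVC parabola has its vertex at y = 10/2 = 5, where AVC = 37 - 10·5 + 5^2 = $12.
Since P = $100 ≥ min AVC = $12, price covers variable cost and the firm should produce.
Solving P = MC: -63 - 20y + 3y^2 = 0 ⇒ y = -7/3 or 9. On the upward-sloping branch, y* = 9.
Check: AVC at y = 9 is $28 ≤ P, so revenue covers variable cost.
Profit = P·y − TC = 100·9 − 562 = $338.

Produce at y = 9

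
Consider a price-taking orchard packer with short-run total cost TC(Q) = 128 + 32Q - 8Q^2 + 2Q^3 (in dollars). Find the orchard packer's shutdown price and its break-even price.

Shutdown price = $24; break-even price = $64

AVC = 32 - 8Q + 2Q^2; minimized at Q = 2, giving min AVC = $24. That is the shutdown price.
ATC = 128/Q + 32 - 8Q + 2Q^2. Setting dATC/dQ = −128/Q^2 − 8 + 4Q = 0 gives Q = 4 (since 4·4^3 − 8·4^2 = 128).
min ATC = 128/4 + 32 − 8·4 + 2·4^2 = $64. That is the break-even price.
For $24 ≤ P < $64 the firm produces at a loss; below $24 it shuts down.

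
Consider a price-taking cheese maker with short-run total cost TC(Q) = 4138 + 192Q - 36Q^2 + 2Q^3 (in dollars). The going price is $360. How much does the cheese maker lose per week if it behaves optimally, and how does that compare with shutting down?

AVC = 192 - 36Q + 2Q^2; min AVC = $30 at Q = 9. Since P = $360 ≥ min AVC, the firm produces.
With MC = 192 - 72Q + 6Q^2, P = MC on the upward-sloping part at Q* = 14.
TR = 360·14 = 5040. TC = 4138 + 1120 = 5258. Profit = 5040 − 5258 = -$218.
Shutting down would mean losing the fixed cost of $4138, so operating at a loss of $218 is better by $3920.

Profit = -$218 at Q = 14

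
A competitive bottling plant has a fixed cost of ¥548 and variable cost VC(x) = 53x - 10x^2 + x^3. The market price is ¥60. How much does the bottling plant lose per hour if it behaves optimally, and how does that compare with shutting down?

Profit = -¥352 at x = 7

AVC = 53 - 10x + x^2; min AVC = ¥28 at x = 5. Since P = ¥60 ≥ min AVC, the firm produces.
With MC = 53 - 20x + 3x^2, P = MC on the upward-sloping part at x* = 7.
TR = 60·7 = 420. TC = 548 + 224 = 772. Profit = 420 − 772 = -¥352.
Shutting down would mean losing the fixed cost of ¥548, so operating at a loss of ¥352 is better by ¥196.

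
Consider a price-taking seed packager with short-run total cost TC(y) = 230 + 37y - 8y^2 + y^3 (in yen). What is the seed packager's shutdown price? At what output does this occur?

¥21 per unit, at y = 4

Short-run supply begins at min AVC. From VC = 37y - 8y^2 + y^3, AVC = 37 - 8y + y^2.
At the minimum of AVC, MC = AVC. MC = 37 - 16y + 3y^2; setting MC = AVC gives 2y^2 - 8y = 0, so y = 4. min AVC = 21.
The firm shuts down for any P below ¥21.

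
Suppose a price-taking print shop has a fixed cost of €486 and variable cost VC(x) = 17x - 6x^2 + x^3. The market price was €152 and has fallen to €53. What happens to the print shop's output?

MC = 17 - 12x + 3x^2; the shutdown threshold is min AVC = €8 (at x = 3).
At P = €152 ≥ min AVC, set P = MC on the rising branch: x = 9.
At P = €53 ≥ min AVC, set P = MC: x = 6. The firm stays open but cuts output.

Output falls from 9 to 6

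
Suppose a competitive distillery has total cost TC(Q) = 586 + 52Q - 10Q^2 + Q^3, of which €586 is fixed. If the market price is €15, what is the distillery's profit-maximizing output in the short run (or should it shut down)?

Shut down

Variable cost is VC = 52Q - 10Q^2 + Q^3, so AVC = VC/Q = 52 - 10Q + Q^2 and MC = dTC/dQ = 52 - 20Q + 3Q^2.
The AVC parabola has its vertex at Q = 10/2 = 5, where AVC = 52 - 10·5 + 5^2 = €27.
With P < min AVC (€15 < €27), every unit sold adds to the loss.
Shutting down limits the loss to fixed cost, €586.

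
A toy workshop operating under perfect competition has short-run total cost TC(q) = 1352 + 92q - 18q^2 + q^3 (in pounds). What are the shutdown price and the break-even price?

AVC = 92 - 18q + q^2; minimized at q = 9, giving min AVC = £11. That is the shutdown price.
ATC = 1352/q + 92 - 18q + q^2. Setting dATC/dq = −1352/q^2 − 18 + 2q = 0 gives q = 13 (since 2·13^3 − 18·13^2 = 1352).
min ATC = 1352/13 + 92 − 18·13 + 13^2 = £131. That is the break-even price.
Between these two prices the firm operates at a loss; above £131 it earns a profit.

Shutdown price = £11; break-even price = £131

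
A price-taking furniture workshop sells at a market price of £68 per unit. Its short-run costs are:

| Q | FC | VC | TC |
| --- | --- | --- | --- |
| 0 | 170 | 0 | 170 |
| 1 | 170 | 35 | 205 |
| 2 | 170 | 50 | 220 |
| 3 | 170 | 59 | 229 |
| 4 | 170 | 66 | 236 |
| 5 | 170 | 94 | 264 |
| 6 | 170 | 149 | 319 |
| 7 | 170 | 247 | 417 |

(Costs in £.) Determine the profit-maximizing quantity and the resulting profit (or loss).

Q = 6; profit = £89

Tabulate TR − TC: Q=0: -170; Q=1: -137; Q=2: -84; Q=3: -25; Q=4: 36; Q=5: 76; Q=6: 89; Q=7: 59.
Profit is maximized at Q = 6. AVC there is 149/6 = £24.83 ≤ P, so producing beats shutting down (which would give -£170).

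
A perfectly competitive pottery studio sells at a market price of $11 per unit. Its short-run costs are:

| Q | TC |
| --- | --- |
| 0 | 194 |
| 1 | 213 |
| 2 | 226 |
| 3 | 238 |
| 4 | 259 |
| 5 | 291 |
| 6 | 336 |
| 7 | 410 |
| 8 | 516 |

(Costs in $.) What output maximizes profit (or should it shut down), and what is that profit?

Q = 0 (shut down); profit = -$194

Compute π = P·Q − TC at each output: Q=0: -194; Q=1: -202; Q=2: -204; Q=3: -205; Q=4: -215; Q=5: -236; Q=6: -270; Q=7: -333; Q=8: -428.
Profit is highest at Q = 0. Equivalently, the lowest AVC in the table is 44/3 ≈ $14.67 at Q = 3, and P = $11 falls below it — price never covers variable cost, so the firm shuts down and loses only its fixed cost.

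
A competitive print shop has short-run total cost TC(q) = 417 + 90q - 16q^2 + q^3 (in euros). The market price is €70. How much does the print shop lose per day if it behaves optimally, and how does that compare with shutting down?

AVC = 90 - 16q + q^2; min AVC = €26 at q = 8. Since P = €70 ≥ min AVC, the firm produces.
With MC = 90 - 32q + 3q^2, P = MC on the upward-sloping part at q* = 10.
TR = 70·10 = 700. TC = 417 + 300 = 717. Profit = 700 − 717 = -€17.
By producing, the firm covers all variable cost plus €400 of fixed cost; shutting down would lose the full €417.

Profit = -€17 at q = 10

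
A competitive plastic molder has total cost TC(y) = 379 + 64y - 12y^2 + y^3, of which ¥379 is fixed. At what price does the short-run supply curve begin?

The firm shuts down when price falls below the minimum of average variable cost. AVC = VC/y = 64 - 12y + y^2.
dAVC/dy = -12 + 2y = 0 gives y = 6. min AVC = 64 - 12·6 + 6^2 = 28.
So the shutdown price is ¥28.

¥28 per unit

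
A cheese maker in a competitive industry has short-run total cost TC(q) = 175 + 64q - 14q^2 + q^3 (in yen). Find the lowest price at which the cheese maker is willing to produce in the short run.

The firm shuts down when price falls below the minimum of average variable cost. AVC = VC/q = 64 - 14q + q^2.
At the minimum of AVC, MC = AVC. MC = 64 - 28q + 3q^2; setting MC = AVC gives 2q^2 - 14q = 0, so q = 7. min AVC = 15.
For P < ¥15 the firm produces nothing.

¥15 per unit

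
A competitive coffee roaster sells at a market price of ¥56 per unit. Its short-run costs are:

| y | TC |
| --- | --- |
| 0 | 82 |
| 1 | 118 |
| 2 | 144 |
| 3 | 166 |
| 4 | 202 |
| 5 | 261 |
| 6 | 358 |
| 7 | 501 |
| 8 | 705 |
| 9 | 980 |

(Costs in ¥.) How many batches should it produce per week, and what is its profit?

Compute π = P·y − TC at each output: y=0: -82; y=1: -62; y=2: -32; y=3: 2; y=4: 22; y=5: 19; y=6: -22; y=7: -109; y=8: -257; y=9: -476.
Profit is maximized at y = 4. AVC there is 120/4 = ¥30 ≤ P, so producing beats shutting down (which would give -¥82).

y = 4; profit = ¥22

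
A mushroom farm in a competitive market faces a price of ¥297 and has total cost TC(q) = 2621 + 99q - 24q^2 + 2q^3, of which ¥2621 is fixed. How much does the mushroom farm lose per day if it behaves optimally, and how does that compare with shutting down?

AVC = 99 - 24q + 2q^2 has its minimum ¥27 at q = 6; price ¥297 clears that bar, so the firm operates.
MC = 99 - 48q + 6q^2. Setting P = MC and taking the root on the rising branch gives q* = 11.
TR = 297·11 = 3267. TC = 2621 + 847 = 3468. Profit = 3267 − 3468 = -¥201.
By producing, the firm covers all variable cost plus ¥2420 of fixed cost; shutting down would lose the full ¥2621.

Profit = -¥201 at q = 11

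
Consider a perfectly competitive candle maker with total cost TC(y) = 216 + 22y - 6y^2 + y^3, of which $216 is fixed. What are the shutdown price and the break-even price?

AVC = 22 - 6y + y^2; minimized at y = 3, giving min AVC = $13. That is the shutdown price.
ATC = 216/y + 22 - 6y + y^2. Setting dATC/dy = −216/y^2 − 6 + 2y = 0 gives y = 6 (since 2·6^3 − 6·6^2 = 216).
min ATC = 216/6 + 22 − 6·6 + 6^2 = $58. That is the break-even price.
Between these two prices the firm operates at a loss; above $58 it earns a profit.

Shutdown price = $13; break-even price = $58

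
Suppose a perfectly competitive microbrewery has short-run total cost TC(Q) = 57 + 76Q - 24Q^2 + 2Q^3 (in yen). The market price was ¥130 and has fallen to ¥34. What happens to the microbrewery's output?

Output falls from 9 to 7

AVC = 76 - 24Q + 2Q^2, minimized at Q = 6 where min AVC = ¥4. MC = 76 - 48Q + 6Q^2.
At P = ¥130 ≥ min AVC, set P = MC on the rising branch: Q = 9.
At P = ¥34 ≥ min AVC, set P = MC: Q = 7. The firm stays open but cuts output.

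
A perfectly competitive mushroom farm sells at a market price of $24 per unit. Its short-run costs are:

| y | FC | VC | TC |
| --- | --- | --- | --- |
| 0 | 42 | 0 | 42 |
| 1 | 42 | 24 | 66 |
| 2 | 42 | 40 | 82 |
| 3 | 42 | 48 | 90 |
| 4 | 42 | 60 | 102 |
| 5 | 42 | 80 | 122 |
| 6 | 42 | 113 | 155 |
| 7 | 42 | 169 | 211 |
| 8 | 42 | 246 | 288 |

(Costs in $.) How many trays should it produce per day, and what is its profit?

y = 5; profit = -$2

Tabulate TR − TC: y=0: -42; y=1: -42; y=2: -34; y=3: -18; y=4: -6; y=5: -2; y=6: -11; y=7: -43; y=8: -96.
Profit is maximized at y = 5. AVC there is 80/5 = $16 ≤ P, so producing beats shutting down (which would give -$42).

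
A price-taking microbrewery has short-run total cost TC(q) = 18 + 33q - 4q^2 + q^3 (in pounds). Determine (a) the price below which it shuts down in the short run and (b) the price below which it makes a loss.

Shutdown price = min AVC. AVC = 33 - 4q + q^2, with vertex at q = 2 and minimum £29.
ATC = 18/q + 33 - 4q + q^2. Setting dATC/dq = −18/q^2 − 4 + 2q = 0 gives q = 3 (since 2·3^3 − 4·3^2 = 18).
min ATC = 18/3 + 33 − 4·3 + 3^2 = £36. That is the break-even price.
For £29 ≤ P < £36 the firm produces at a loss; below £29 it shuts down.

Shutdown price = £29; break-even price = £36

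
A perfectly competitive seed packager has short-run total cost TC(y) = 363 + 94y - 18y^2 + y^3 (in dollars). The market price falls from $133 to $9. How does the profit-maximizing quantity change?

Output falls from 13 to 0 (the firm shuts down)

MC = 94 - 36y + 3y^2; the shutdown threshold is min AVC = $13 (at y = 9).
At P = $133 ≥ min AVC, set P = MC on the rising branch: y = 13.
At P = $9 < min AVC = $13, price no longer covers variable cost at any output, so the firm shuts down: y = 0.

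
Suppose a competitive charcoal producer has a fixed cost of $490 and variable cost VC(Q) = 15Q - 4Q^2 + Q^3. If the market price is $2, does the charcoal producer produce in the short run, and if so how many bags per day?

Strip out fixed cost: VC = 15Q - 4Q^2 + Q^3. Then AVC = 15 - 4Q + Q^2 and MC = 15 - 8Q + 3Q^2.
AVC hits its minimum where MC = AVC, at Q = 2, giving min AVC = 15 - 4·2 + 2^2 = $11.
Since P = $2 < min AVC = $11, price fails to cover variable cost at any output.
Best response: produce nothing and absorb the $490 fixed cost.

Shut down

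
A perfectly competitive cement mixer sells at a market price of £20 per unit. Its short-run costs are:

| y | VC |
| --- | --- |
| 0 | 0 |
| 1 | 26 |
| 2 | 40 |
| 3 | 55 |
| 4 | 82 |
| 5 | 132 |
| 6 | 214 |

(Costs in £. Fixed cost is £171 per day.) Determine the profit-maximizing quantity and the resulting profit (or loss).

y = 3; profit = -£166

Tabulate TR − TC: y=0: -171; y=1: -177; y=2: -171; y=3: -166; y=4: -173; y=5: -203; y=6: -265.
Profit is maximized at y = 3. AVC there is 55/3 = £18.33 ≤ P, so producing beats shutting down (which would give -£171).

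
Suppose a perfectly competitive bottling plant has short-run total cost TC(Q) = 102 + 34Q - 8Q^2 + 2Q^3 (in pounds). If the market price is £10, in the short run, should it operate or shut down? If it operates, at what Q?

Shut down

From TC, MC = TC'(Q) = 34 - 16Q + 6Q^2 and AVC = VC/Q = 34 - 8Q + 2Q^2.
The AVC parabola has its vertex at Q = 8/4 = 2, where AVC = 34 - 8·2 + 2·2^2 = £26.
P = £10 lies below min AVC = £26; no output level covers variable cost.
The firm minimizes its loss by shutting down and losing only its fixed cost of £102.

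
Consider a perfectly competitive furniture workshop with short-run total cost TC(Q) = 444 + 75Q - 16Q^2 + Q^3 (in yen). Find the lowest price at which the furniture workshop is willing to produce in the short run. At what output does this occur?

¥11 per unit, at Q = 8

Short-run supply begins at min AVC. From VC = 75Q - 16Q^2 + Q^3, AVC = 75 - 16Q + Q^2.
dAVC/dQ = -16 + 2Q = 0 gives Q = 8. min AVC = 75 - 16·8 + 8^2 = 11.
The firm shuts down for any P below ¥11.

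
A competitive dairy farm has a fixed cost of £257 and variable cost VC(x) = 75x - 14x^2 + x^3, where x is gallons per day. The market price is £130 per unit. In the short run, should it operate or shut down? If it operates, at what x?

Strip out fixed cost: VC = 75x - 14x^2 + x^3. Then AVC = 75 - 14x + x^2 and MC = 75 - 28x + 3x^2.
AVC is minimized where dAVC/dx = -14 + 2x = 0, at x = 7; min AVC = 75 - 14·7 + 7^2 = £26.
Because £130 ≥ £26, revenue can cover variable cost; the firm operates.
Solving P = MC: -55 - 28x + 3x^2 = 0 ⇒ x = -5/3 or 11. On the upward-sloping branch, x* = 11.
Check: AVC at x = 11 is £42 ≤ P, so revenue covers variable cost.
Profit = P·x − TC = 130·11 − 719 = £711.

Produce at x = 11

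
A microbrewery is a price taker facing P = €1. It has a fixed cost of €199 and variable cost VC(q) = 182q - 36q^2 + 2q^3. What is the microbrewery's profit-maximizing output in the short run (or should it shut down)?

Shut down

Strip out fixed cost: VC = 182q - 36q^2 + 2q^3. Then AVC = 182 - 36q + 2q^2 and MC = 182 - 72q + 6q^2.
The AVC parabola has its vertex at q = 36/4 = 9, where AVC = 182 - 36·9 + 2·9^2 = €20.
Since P = €1 < min AVC = €20, price fails to cover variable cost at any output.
The firm minimizes its loss by shutting down and losing only its fixed cost of €199.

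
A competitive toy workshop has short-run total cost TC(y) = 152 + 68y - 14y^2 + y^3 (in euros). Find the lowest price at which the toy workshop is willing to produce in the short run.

€19 per unit

Short-run supply begins at min AVC. From VC = 68y - 14y^2 + y^3, AVC = 68 - 14y + y^2.
At the minimum of AVC, MC = AVC. MC = 68 - 28y + 3y^2; setting MC = AVC gives 2y^2 - 14y = 0, so y = 7. min AVC = 19.
So the shutdown price is €19.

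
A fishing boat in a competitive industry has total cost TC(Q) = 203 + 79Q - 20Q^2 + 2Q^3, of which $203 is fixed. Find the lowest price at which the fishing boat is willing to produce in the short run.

The shutdown price is the minimum of AVC. VC = 79Q - 20Q^2 + 2Q^3, so AVC = 79 - 20Q + 2Q^2.
dAVC/dQ = -20 + 4Q = 0 gives Q = 5. min AVC = 79 - 20·5 + 2·5^2 = 29.
For P < $29 the firm produces nothing.

$29 per unit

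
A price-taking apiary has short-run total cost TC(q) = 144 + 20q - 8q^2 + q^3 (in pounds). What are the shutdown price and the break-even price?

AVC = 20 - 8q + q^2; minimized at q = 4, giving min AVC = £4. That is the shutdown price.
ATC = 144/q + 20 - 8q + q^2. Setting dATC/dq = −144/q^2 − 8 + 2q = 0 gives q = 6 (since 2·6^3 − 8·6^2 = 144).
min ATC = 144/6 + 20 − 8·6 + 6^2 = £32. That is the break-even price.
Between these two prices the firm operates at a loss; above £32 it earns a profit.

Shutdown price = £4; break-even price = £32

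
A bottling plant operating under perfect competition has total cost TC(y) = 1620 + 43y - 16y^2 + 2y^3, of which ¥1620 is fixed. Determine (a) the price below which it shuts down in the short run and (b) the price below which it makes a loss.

Shutdown price = ¥11; break-even price = ¥241

AVC = 43 - 16y + 2y^2; minimized at y = 4, giving min AVC = ¥11. That is the shutdown price.
ATC = 1620/y + 43 - 16y + 2y^2. Setting dATC/dy = −1620/y^2 − 16 + 4y = 0 gives y = 9 (since 4·9^3 − 16·9^2 = 1620).
min ATC = 1620/9 + 43 − 16·9 + 2·9^2 = ¥241. That is the break-even price.
Between these two prices the firm operates at a loss; above ¥241 it earns a profit.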